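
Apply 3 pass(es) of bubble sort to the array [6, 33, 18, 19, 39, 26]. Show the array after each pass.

After pass 1: [6, 18, 19, 33, 26, 39] (3 swaps)
After pass 2: [6, 18, 19, 26, 33, 39] (1 swaps)
After pass 3: [6, 18, 19, 26, 33, 39] (0 swaps)
Total swaps: 4


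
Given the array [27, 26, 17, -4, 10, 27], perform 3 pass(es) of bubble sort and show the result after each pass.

After pass 1: [26, 17, -4, 10, 27, 27] (4 swaps)
After pass 2: [17, -4, 10, 26, 27, 27] (3 swaps)
After pass 3: [-4, 10, 17, 26, 27, 27] (2 swaps)
Total swaps: 9


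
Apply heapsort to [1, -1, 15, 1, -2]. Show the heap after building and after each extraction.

Build heap: [15, 1, 1, -1, -2]
Extract 15: [1, -1, 1, -2, 15]
Extract 1: [1, -1, -2, 1, 15]
Extract 1: [-1, -2, 1, 1, 15]
Extract -1: [-2, -1, 1, 1, 15]


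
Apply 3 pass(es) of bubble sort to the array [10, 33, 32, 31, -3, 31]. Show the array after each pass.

After pass 1: [10, 32, 31, -3, 31, 33] (4 swaps)
After pass 2: [10, 31, -3, 31, 32, 33] (3 swaps)
After pass 3: [10, -3, 31, 31, 32, 33] (1 swaps)
Total swaps: 8


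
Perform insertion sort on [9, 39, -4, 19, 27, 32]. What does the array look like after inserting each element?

First element 9 is already 'sorted'
Insert 39: shifted 0 elements -> [9, 39, -4, 19, 27, 32]
Insert -4: shifted 2 elements -> [-4, 9, 39, 19, 27, 32]
Insert 19: shifted 1 elements -> [-4, 9, 19, 39, 27, 32]
Insert 27: shifted 1 elements -> [-4, 9, 19, 27, 39, 32]
Insert 32: shifted 1 elements -> [-4, 9, 19, 27, 32, 39]


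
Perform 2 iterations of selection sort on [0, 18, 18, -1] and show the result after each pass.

Pass 1: Select minimum -1 at index 3, swap -> [-1, 18, 18, 0]
Pass 2: Select minimum 0 at index 3, swap -> [-1, 0, 18, 18]


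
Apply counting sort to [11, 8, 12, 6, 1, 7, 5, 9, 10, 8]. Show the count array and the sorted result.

Count array: [0, 1, 0, 0, 0, 1, 1, 1, 2, 1, 1, 1, 1]
(count[i] = number of elements equal to i)
Cumulative count: [0, 1, 1, 1, 1, 2, 3, 4, 6, 7, 8, 9, 10]
Sorted: [1, 5, 6, 7, 8, 8, 9, 10, 11, 12]


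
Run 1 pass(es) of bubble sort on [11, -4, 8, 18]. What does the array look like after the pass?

After pass 1: [-4, 8, 11, 18] (2 swaps)
Total swaps: 2


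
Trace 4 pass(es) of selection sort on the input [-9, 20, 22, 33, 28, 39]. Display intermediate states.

Pass 1: Select minimum -9 at index 0, swap -> [-9, 20, 22, 33, 28, 39]
Pass 2: Select minimum 20 at index 1, swap -> [-9, 20, 22, 33, 28, 39]
Pass 3: Select minimum 22 at index 2, swap -> [-9, 20, 22, 33, 28, 39]
Pass 4: Select minimum 28 at index 4, swap -> [-9, 20, 22, 28, 33, 39]


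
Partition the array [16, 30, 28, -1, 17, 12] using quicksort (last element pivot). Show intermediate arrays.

Partition 1: pivot=12 at index 1 -> [-1, 12, 28, 16, 17, 30]
Partition 2: pivot=30 at index 5 -> [-1, 12, 28, 16, 17, 30]
Partition 3: pivot=17 at index 3 -> [-1, 12, 16, 17, 28, 30]


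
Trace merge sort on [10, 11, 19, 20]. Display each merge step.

Divide and conquer:
  Merge [10] + [11] -> [10, 11]
  Merge [19] + [20] -> [19, 20]
  Merge [10, 11] + [19, 20] -> [10, 11, 19, 20]


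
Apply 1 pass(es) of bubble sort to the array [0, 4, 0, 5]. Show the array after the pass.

After pass 1: [0, 0, 4, 5] (1 swaps)
Total swaps: 1


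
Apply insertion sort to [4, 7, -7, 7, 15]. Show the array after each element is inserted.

First element 4 is already 'sorted'
Insert 7: shifted 0 elements -> [4, 7, -7, 7, 15]
Insert -7: shifted 2 elements -> [-7, 4, 7, 7, 15]
Insert 7: shifted 0 elements -> [-7, 4, 7, 7, 15]
Insert 15: shifted 0 elements -> [-7, 4, 7, 7, 15]


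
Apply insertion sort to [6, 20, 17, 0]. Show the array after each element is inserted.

First element 6 is already 'sorted'
Insert 20: shifted 0 elements -> [6, 20, 17, 0]
Insert 17: shifted 1 elements -> [6, 17, 20, 0]
Insert 0: shifted 3 elements -> [0, 6, 17, 20]


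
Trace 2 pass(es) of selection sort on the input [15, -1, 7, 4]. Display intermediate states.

Pass 1: Select minimum -1 at index 1, swap -> [-1, 15, 7, 4]
Pass 2: Select minimum 4 at index 3, swap -> [-1, 4, 7, 15]


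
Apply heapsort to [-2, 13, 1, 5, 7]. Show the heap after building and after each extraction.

Build heap: [13, 7, 1, 5, -2]
Extract 13: [7, 5, 1, -2, 13]
Extract 7: [5, -2, 1, 7, 13]
Extract 5: [1, -2, 5, 7, 13]
Extract 1: [-2, 1, 5, 7, 13]


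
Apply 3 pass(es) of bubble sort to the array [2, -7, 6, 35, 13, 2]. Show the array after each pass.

After pass 1: [-7, 2, 6, 13, 2, 35] (3 swaps)
After pass 2: [-7, 2, 6, 2, 13, 35] (1 swaps)
After pass 3: [-7, 2, 2, 6, 13, 35] (1 swaps)
Total swaps: 5


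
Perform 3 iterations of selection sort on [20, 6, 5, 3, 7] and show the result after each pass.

Pass 1: Select minimum 3 at index 3, swap -> [3, 6, 5, 20, 7]
Pass 2: Select minimum 5 at index 2, swap -> [3, 5, 6, 20, 7]
Pass 3: Select minimum 6 at index 2, swap -> [3, 5, 6, 20, 7]


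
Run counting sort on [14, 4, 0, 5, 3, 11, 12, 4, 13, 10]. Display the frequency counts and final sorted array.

Count array: [1, 0, 0, 1, 2, 1, 0, 0, 0, 0, 1, 1, 1, 1, 1]
(count[i] = number of elements equal to i)
Cumulative count: [1, 1, 1, 2, 4, 5, 5, 5, 5, 5, 6, 7, 8, 9, 10]
Sorted: [0, 3, 4, 4, 5, 10, 11, 12, 13, 14]


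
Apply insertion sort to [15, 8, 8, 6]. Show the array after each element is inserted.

First element 15 is already 'sorted'
Insert 8: shifted 1 elements -> [8, 15, 8, 6]
Insert 8: shifted 1 elements -> [8, 8, 15, 6]
Insert 6: shifted 3 elements -> [6, 8, 8, 15]


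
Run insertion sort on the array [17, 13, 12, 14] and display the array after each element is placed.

First element 17 is already 'sorted'
Insert 13: shifted 1 elements -> [13, 17, 12, 14]
Insert 12: shifted 2 elements -> [12, 13, 17, 14]
Insert 14: shifted 1 elements -> [12, 13, 14, 17]


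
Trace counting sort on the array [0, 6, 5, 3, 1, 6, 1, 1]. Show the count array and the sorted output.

Count array: [1, 3, 0, 1, 0, 1, 2]
(count[i] = number of elements equal to i)
Cumulative count: [1, 4, 4, 5, 5, 6, 8]
Sorted: [0, 1, 1, 1, 3, 5, 6, 6]


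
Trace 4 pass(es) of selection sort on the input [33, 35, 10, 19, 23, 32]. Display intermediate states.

Pass 1: Select minimum 10 at index 2, swap -> [10, 35, 33, 19, 23, 32]
Pass 2: Select minimum 19 at index 3, swap -> [10, 19, 33, 35, 23, 32]
Pass 3: Select minimum 23 at index 4, swap -> [10, 19, 23, 35, 33, 32]
Pass 4: Select minimum 32 at index 5, swap -> [10, 19, 23, 32, 33, 35]


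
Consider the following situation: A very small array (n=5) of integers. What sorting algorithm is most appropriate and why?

Best choice: Insertion sort
Reason: For tiny inputs the O(n^2) overhead is negligible and insertion sort has minimal constant factors


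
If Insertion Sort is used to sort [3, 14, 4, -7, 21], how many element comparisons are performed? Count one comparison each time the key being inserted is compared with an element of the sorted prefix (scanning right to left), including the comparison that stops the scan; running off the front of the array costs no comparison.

Insert 14: 3 <= 14 (stop) = 1 comparison(s) -> [3, 14, 4, -7, 21]
Insert 4: 14 > 4 (shift), 3 <= 4 (stop) = 2 comparison(s) -> [3, 4, 14, -7, 21]
Insert -7: 14 > -7 (shift), 4 > -7 (shift), 3 > -7 (shift), reached front = 3 comparison(s) -> [-7, 3, 4, 14, 21]
Insert 21: 14 <= 21 (stop) = 1 comparison(s) -> [-7, 3, 4, 14, 21]
Total comparisons: 1 + 2 + 3 + 1 = 7


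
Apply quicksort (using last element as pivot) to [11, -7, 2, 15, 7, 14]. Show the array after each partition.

Partition 1: pivot=14 at index 4 -> [11, -7, 2, 7, 14, 15]
Partition 2: pivot=7 at index 2 -> [-7, 2, 7, 11, 14, 15]
Partition 3: pivot=2 at index 1 -> [-7, 2, 7, 11, 14, 15]


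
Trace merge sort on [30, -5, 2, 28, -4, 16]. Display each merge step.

Divide and conquer:
  Merge [-5] + [2] -> [-5, 2]
  Merge [30] + [-5, 2] -> [-5, 2, 30]
  Merge [-4] + [16] -> [-4, 16]
  Merge [28] + [-4, 16] -> [-4, 16, 28]
  Merge [-5, 2, 30] + [-4, 16, 28] -> [-5, -4, 2, 16, 28, 30]


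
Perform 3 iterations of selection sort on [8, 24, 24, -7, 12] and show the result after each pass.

Pass 1: Select minimum -7 at index 3, swap -> [-7, 24, 24, 8, 12]
Pass 2: Select minimum 8 at index 3, swap -> [-7, 8, 24, 24, 12]
Pass 3: Select minimum 12 at index 4, swap -> [-7, 8, 12, 24, 24]


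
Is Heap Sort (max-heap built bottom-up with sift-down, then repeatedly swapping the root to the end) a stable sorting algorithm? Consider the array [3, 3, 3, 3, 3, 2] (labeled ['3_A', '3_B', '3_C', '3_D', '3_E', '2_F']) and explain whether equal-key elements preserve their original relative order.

Trace Heap Sort on the labeled array (the key is the number; the letter only tracks identity):
  Build max-heap: [3_A, 3_B, 3_C, 3_D, 3_E, 2_F]
  Swap root 3_A to index 5, re-heapify first 5 -> [3_B, 3_D, 3_C, 2_F, 3_E, 3_A]
  Swap root 3_B to index 4, re-heapify first 4 -> [3_E, 3_D, 3_C, 2_F, 3_B, 3_A]
  Swap root 3_E to index 3, re-heapify first 3 -> [3_D, 2_F, 3_C, 3_E, 3_B, 3_A]
  Swap root 3_D to index 2, re-heapify first 2 -> [3_C, 2_F, 3_D, 3_E, 3_B, 3_A]
  Swap root 3_C to index 1, re-heapify first 1 -> [2_F, 3_C, 3_D, 3_E, 3_B, 3_A]
Final order: [2_F, 3_C, 3_D, 3_E, 3_B, 3_A]
Equal keys:
  value 3: originally 3_A, 3_B, 3_C, 3_D, 3_E; after sorting 3_C, 3_D, 3_E, 3_B, 3_A -> order changed
Equal keys were reordered, so Heap Sort is not stable: heap construction and root-to-end swaps move elements without regard to the original order of equal keys. (One such input is enough; an unstable sort may happen to preserve order on other inputs, but it gives no guarantee.)
Answer: Not stable


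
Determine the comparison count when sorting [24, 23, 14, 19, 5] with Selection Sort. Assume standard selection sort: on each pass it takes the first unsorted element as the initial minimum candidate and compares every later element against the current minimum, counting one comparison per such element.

Pass 1: scan indices 1..4 for the minimum = 4 comparison(s); min is 5, place at index 0 -> [5, 23, 14, 19, 24]
Pass 2: scan indices 2..4 for the minimum = 3 comparison(s); min is 14, place at index 1 -> [5, 14, 23, 19, 24]
Pass 3: scan indices 3..4 for the minimum = 2 comparison(s); min is 19, place at index 2 -> [5, 14, 19, 23, 24]
Pass 4: scan indices 4..4 for the minimum = 1 comparison(s); min is 23, place at index 3 -> [5, 14, 19, 23, 24]
Selection sort always scans the whole unsorted suffix, so the count is (n-1) + (n-2) + ... + 1 = n(n-1)/2 = 5*4/2 = 10 regardless of the input order.
Total comparisons: 4 + 3 + 2 + 1 = 10


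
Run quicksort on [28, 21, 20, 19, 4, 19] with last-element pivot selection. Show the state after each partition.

Partition 1: pivot=19 at index 2 -> [19, 4, 19, 28, 21, 20]
Partition 2: pivot=4 at index 0 -> [4, 19, 19, 28, 21, 20]
Partition 3: pivot=20 at index 3 -> [4, 19, 19, 20, 21, 28]
Partition 4: pivot=28 at index 5 -> [4, 19, 19, 20, 21, 28]


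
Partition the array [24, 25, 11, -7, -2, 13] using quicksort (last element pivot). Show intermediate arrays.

Partition 1: pivot=13 at index 3 -> [11, -7, -2, 13, 24, 25]
Partition 2: pivot=-2 at index 1 -> [-7, -2, 11, 13, 24, 25]
Partition 3: pivot=25 at index 5 -> [-7, -2, 11, 13, 24, 25]


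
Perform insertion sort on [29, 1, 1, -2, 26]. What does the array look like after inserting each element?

First element 29 is already 'sorted'
Insert 1: shifted 1 elements -> [1, 29, 1, -2, 26]
Insert 1: shifted 1 elements -> [1, 1, 29, -2, 26]
Insert -2: shifted 3 elements -> [-2, 1, 1, 29, 26]
Insert 26: shifted 1 elements -> [-2, 1, 1, 26, 29]


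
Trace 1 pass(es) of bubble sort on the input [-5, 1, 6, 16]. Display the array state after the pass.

After pass 1: [-5, 1, 6, 16] (0 swaps)
Total swaps: 0


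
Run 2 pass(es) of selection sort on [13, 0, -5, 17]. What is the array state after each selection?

Pass 1: Select minimum -5 at index 2, swap -> [-5, 0, 13, 17]
Pass 2: Select minimum 0 at index 1, swap -> [-5, 0, 13, 17]


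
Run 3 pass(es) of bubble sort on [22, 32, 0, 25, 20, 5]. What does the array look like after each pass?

After pass 1: [22, 0, 25, 20, 5, 32] (4 swaps)
After pass 2: [0, 22, 20, 5, 25, 32] (3 swaps)
After pass 3: [0, 20, 5, 22, 25, 32] (2 swaps)
Total swaps: 9


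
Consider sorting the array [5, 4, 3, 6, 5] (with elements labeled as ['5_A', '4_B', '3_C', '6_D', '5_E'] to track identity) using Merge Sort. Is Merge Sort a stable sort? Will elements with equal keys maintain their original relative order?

Trace Merge Sort on the labeled array (the key is the number; the letter only tracks identity):
  Merge [5_A] + [4_B] -> [4_B, 5_A]
  Merge [6_D] + [5_E] -> [5_E, 6_D]
  Merge [3_C] + [5_E, 6_D] -> [3_C, 5_E, 6_D]
  Merge [4_B, 5_A] + [3_C, 5_E, 6_D] -> [3_C, 4_B, 5_A, 5_E, 6_D]
Final order: [3_C, 4_B, 5_A, 5_E, 6_D]
Equal keys:
  value 5: originally 5_A, 5_E; after sorting 5_A, 5_E -> order preserved
All equal keys kept their original relative order. Merge Sort is stable: when the heads of the two halves are equal the merge takes from the left half first.
Answer: Stable


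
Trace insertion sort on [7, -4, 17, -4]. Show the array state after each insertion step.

First element 7 is already 'sorted'
Insert -4: shifted 1 elements -> [-4, 7, 17, -4]
Insert 17: shifted 0 elements -> [-4, 7, 17, -4]
Insert -4: shifted 2 elements -> [-4, -4, 7, 17]


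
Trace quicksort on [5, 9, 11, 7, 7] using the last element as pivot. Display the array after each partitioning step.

Partition 1: pivot=7 at index 2 -> [5, 7, 7, 9, 11]
Partition 2: pivot=7 at index 1 -> [5, 7, 7, 9, 11]
Partition 3: pivot=11 at index 4 -> [5, 7, 7, 9, 11]


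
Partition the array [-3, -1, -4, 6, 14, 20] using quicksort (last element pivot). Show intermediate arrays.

Partition 1: pivot=20 at index 5 -> [-3, -1, -4, 6, 14, 20]
Partition 2: pivot=14 at index 4 -> [-3, -1, -4, 6, 14, 20]
Partition 3: pivot=6 at index 3 -> [-3, -1, -4, 6, 14, 20]
Partition 4: pivot=-4 at index 0 -> [-4, -1, -3, 6, 14, 20]
Partition 5: pivot=-3 at index 1 -> [-4, -3, -1, 6, 14, 20]


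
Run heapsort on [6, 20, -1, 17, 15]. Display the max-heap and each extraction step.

Build heap: [20, 17, -1, 6, 15]
Extract 20: [17, 15, -1, 6, 20]
Extract 17: [15, 6, -1, 17, 20]
Extract 15: [6, -1, 15, 17, 20]
Extract 6: [-1, 6, 15, 17, 20]


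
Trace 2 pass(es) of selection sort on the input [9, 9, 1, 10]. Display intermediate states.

Pass 1: Select minimum 1 at index 2, swap -> [1, 9, 9, 10]
Pass 2: Select minimum 9 at index 1, swap -> [1, 9, 9, 10]


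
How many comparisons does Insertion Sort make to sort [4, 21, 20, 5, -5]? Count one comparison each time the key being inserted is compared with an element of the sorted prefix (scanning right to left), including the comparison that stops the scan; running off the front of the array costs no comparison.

Insert 21: 4 <= 21 (stop) = 1 comparison(s) -> [4, 21, 20, 5, -5]
Insert 20: 21 > 20 (shift), 4 <= 20 (stop) = 2 comparison(s) -> [4, 20, 21, 5, -5]
Insert 5: 21 > 5 (shift), 20 > 5 (shift), 4 <= 5 (stop) = 3 comparison(s) -> [4, 5, 20, 21, -5]
Insert -5: 21 > -5 (shift), 20 > -5 (shift), 5 > -5 (shift), 4 > -5 (shift), reached front = 4 comparison(s) -> [-5, 4, 5, 20, 21]
Total comparisons: 1 + 2 + 3 + 4 = 10


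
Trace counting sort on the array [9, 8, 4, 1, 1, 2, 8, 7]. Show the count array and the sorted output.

Count array: [0, 2, 1, 0, 1, 0, 0, 1, 2, 1]
(count[i] = number of elements equal to i)
Cumulative count: [0, 2, 3, 3, 4, 4, 4, 5, 7, 8]
Sorted: [1, 1, 2, 4, 7, 8, 8, 9]


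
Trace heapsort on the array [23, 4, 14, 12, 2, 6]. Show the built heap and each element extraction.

Build heap: [23, 12, 14, 4, 2, 6]
Extract 23: [14, 12, 6, 4, 2, 23]
Extract 14: [12, 4, 6, 2, 14, 23]
Extract 12: [6, 4, 2, 12, 14, 23]
Extract 6: [4, 2, 6, 12, 14, 23]
Extract 4: [2, 4, 6, 12, 14, 23]


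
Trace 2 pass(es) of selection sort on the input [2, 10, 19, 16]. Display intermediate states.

Pass 1: Select minimum 2 at index 0, swap -> [2, 10, 19, 16]
Pass 2: Select minimum 10 at index 1, swap -> [2, 10, 19, 16]


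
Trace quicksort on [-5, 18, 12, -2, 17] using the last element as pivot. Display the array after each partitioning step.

Partition 1: pivot=17 at index 3 -> [-5, 12, -2, 17, 18]
Partition 2: pivot=-2 at index 1 -> [-5, -2, 12, 17, 18]


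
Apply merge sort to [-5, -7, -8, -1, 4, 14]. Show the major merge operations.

Divide and conquer:
  Merge [-7] + [-8] -> [-8, -7]
  Merge [-5] + [-8, -7] -> [-8, -7, -5]
  Merge [4] + [14] -> [4, 14]
  Merge [-1] + [4, 14] -> [-1, 4, 14]
  Merge [-8, -7, -5] + [-1, 4, 14] -> [-8, -7, -5, -1, 4, 14]


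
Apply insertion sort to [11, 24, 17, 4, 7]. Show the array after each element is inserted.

First element 11 is already 'sorted'
Insert 24: shifted 0 elements -> [11, 24, 17, 4, 7]
Insert 17: shifted 1 elements -> [11, 17, 24, 4, 7]
Insert 4: shifted 3 elements -> [4, 11, 17, 24, 7]
Insert 7: shifted 3 elements -> [4, 7, 11, 17, 24]


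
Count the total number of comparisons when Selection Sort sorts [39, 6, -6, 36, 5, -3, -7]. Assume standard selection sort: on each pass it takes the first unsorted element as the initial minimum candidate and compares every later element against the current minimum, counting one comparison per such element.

Pass 1: scan indices 1..6 for the minimum = 6 comparison(s); min is -7, place at index 0 -> [-7, 6, -6, 36, 5, -3, 39]
Pass 2: scan indices 2..6 for the minimum = 5 comparison(s); min is -6, place at index 1 -> [-7, -6, 6, 36, 5, -3, 39]
Pass 3: scan indices 3..6 for the minimum = 4 comparison(s); min is -3, place at index 2 -> [-7, -6, -3, 36, 5, 6, 39]
Pass 4: scan indices 4..6 for the minimum = 3 comparison(s); min is 5, place at index 3 -> [-7, -6, -3, 5, 36, 6, 39]
Pass 5: scan indices 5..6 for the minimum = 2 comparison(s); min is 6, place at index 4 -> [-7, -6, -3, 5, 6, 36, 39]
Pass 6: scan indices 6..6 for the minimum = 1 comparison(s); min is 36, place at index 5 -> [-7, -6, -3, 5, 6, 36, 39]
Selection sort always scans the whole unsorted suffix, so the count is (n-1) + (n-2) + ... + 1 = n(n-1)/2 = 7*6/2 = 21 regardless of the input order.
Total comparisons: 6 + 5 + 4 + 3 + 2 + 1 = 21


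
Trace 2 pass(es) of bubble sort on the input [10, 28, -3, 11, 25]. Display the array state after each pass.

After pass 1: [10, -3, 11, 25, 28] (3 swaps)
After pass 2: [-3, 10, 11, 25, 28] (1 swaps)
Total swaps: 4


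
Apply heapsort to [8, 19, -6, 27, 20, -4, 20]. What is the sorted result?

Build heap: [27, 20, 20, 19, 8, -4, -6]
Extract 27: [20, 19, 20, -6, 8, -4, 27]
Extract 20: [20, 19, -4, -6, 8, 20, 27]
Extract 20: [19, 8, -4, -6, 20, 20, 27]
Extract 19: [8, -6, -4, 19, 20, 20, 27]
Extract 8: [-4, -6, 8, 19, 20, 20, 27]
Extract -4: [-6, -4, 8, 19, 20, 20, 27]


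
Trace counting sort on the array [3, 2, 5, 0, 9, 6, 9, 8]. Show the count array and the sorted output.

Count array: [1, 0, 1, 1, 0, 1, 1, 0, 1, 2]
(count[i] = number of elements equal to i)
Cumulative count: [1, 1, 2, 3, 3, 4, 5, 5, 6, 8]
Sorted: [0, 2, 3, 5, 6, 8, 9, 9]


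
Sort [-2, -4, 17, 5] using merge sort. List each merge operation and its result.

Divide and conquer:
  Merge [-2] + [-4] -> [-4, -2]
  Merge [17] + [5] -> [5, 17]
  Merge [-4, -2] + [5, 17] -> [-4, -2, 5, 17]


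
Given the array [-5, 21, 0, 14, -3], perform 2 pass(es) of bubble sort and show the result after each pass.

After pass 1: [-5, 0, 14, -3, 21] (3 swaps)
After pass 2: [-5, 0, -3, 14, 21] (1 swaps)
Total swaps: 4


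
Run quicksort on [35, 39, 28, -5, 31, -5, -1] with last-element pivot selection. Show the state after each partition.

Partition 1: pivot=-1 at index 2 -> [-5, -5, -1, 35, 31, 39, 28]
Partition 2: pivot=-5 at index 1 -> [-5, -5, -1, 35, 31, 39, 28]
Partition 3: pivot=28 at index 3 -> [-5, -5, -1, 28, 31, 39, 35]
Partition 4: pivot=35 at index 5 -> [-5, -5, -1, 28, 31, 35, 39]


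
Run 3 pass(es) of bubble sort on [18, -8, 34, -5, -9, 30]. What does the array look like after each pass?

After pass 1: [-8, 18, -5, -9, 30, 34] (4 swaps)
After pass 2: [-8, -5, -9, 18, 30, 34] (2 swaps)
After pass 3: [-8, -9, -5, 18, 30, 34] (1 swaps)
Total swaps: 7


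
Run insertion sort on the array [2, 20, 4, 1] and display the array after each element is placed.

First element 2 is already 'sorted'
Insert 20: shifted 0 elements -> [2, 20, 4, 1]
Insert 4: shifted 1 elements -> [2, 4, 20, 1]
Insert 1: shifted 3 elements -> [1, 2, 4, 20]


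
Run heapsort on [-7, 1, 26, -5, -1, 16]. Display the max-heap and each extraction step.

Build heap: [26, 1, 16, -5, -1, -7]
Extract 26: [16, 1, -7, -5, -1, 26]
Extract 16: [1, -1, -7, -5, 16, 26]
Extract 1: [-1, -5, -7, 1, 16, 26]
Extract -1: [-5, -7, -1, 1, 16, 26]
Extract -5: [-7, -5, -1, 1, 16, 26]


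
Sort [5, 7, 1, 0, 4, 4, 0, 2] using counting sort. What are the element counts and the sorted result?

Count array: [2, 1, 1, 0, 2, 1, 0, 1]
(count[i] = number of elements equal to i)
Cumulative count: [2, 3, 4, 4, 6, 7, 7, 8]
Sorted: [0, 0, 1, 2, 4, 4, 5, 7]


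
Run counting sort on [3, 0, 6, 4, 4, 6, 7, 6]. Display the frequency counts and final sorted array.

Count array: [1, 0, 0, 1, 2, 0, 3, 1]
(count[i] = number of elements equal to i)
Cumulative count: [1, 1, 1, 2, 4, 4, 7, 8]
Sorted: [0, 3, 4, 4, 6, 6, 6, 7]


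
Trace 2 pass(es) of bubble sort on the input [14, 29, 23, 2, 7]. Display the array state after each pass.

After pass 1: [14, 23, 2, 7, 29] (3 swaps)
After pass 2: [14, 2, 7, 23, 29] (2 swaps)
Total swaps: 5


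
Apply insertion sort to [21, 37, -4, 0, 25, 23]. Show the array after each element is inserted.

First element 21 is already 'sorted'
Insert 37: shifted 0 elements -> [21, 37, -4, 0, 25, 23]
Insert -4: shifted 2 elements -> [-4, 21, 37, 0, 25, 23]
Insert 0: shifted 2 elements -> [-4, 0, 21, 37, 25, 23]
Insert 25: shifted 1 elements -> [-4, 0, 21, 25, 37, 23]
Insert 23: shifted 2 elements -> [-4, 0, 21, 23, 25, 37]


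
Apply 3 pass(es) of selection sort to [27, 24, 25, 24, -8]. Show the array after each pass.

Pass 1: Select minimum -8 at index 4, swap -> [-8, 24, 25, 24, 27]
Pass 2: Select minimum 24 at index 1, swap -> [-8, 24, 25, 24, 27]
Pass 3: Select minimum 24 at index 3, swap -> [-8, 24, 24, 25, 27]


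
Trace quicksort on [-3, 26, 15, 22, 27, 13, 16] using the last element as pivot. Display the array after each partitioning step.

Partition 1: pivot=16 at index 3 -> [-3, 15, 13, 16, 27, 26, 22]
Partition 2: pivot=13 at index 1 -> [-3, 13, 15, 16, 27, 26, 22]
Partition 3: pivot=22 at index 4 -> [-3, 13, 15, 16, 22, 26, 27]
Partition 4: pivot=27 at index 6 -> [-3, 13, 15, 16, 22, 26, 27]


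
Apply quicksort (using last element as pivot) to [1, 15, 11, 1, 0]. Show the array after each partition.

Partition 1: pivot=0 at index 0 -> [0, 15, 11, 1, 1]
Partition 2: pivot=1 at index 2 -> [0, 1, 1, 15, 11]
Partition 3: pivot=11 at index 3 -> [0, 1, 1, 11, 15]


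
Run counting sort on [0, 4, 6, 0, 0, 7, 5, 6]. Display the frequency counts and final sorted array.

Count array: [3, 0, 0, 0, 1, 1, 2, 1]
(count[i] = number of elements equal to i)
Cumulative count: [3, 3, 3, 3, 4, 5, 7, 8]
Sorted: [0, 0, 0, 4, 5, 6, 6, 7]


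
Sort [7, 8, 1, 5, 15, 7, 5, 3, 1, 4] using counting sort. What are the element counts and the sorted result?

Count array: [0, 2, 0, 1, 1, 2, 0, 2, 1, 0, 0, 0, 0, 0, 0, 1]
(count[i] = number of elements equal to i)
Cumulative count: [0, 2, 2, 3, 4, 6, 6, 8, 9, 9, 9, 9, 9, 9, 9, 10]
Sorted: [1, 1, 3, 4, 5, 5, 7, 7, 8, 15]


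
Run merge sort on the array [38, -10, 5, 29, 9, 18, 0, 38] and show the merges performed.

Divide and conquer:
  Merge [38] + [-10] -> [-10, 38]
  Merge [5] + [29] -> [5, 29]
  Merge [-10, 38] + [5, 29] -> [-10, 5, 29, 38]
  Merge [9] + [18] -> [9, 18]
  Merge [0] + [38] -> [0, 38]
  Merge [9, 18] + [0, 38] -> [0, 9, 18, 38]
  Merge [-10, 5, 29, 38] + [0, 9, 18, 38] -> [-10, 0, 5, 9, 18, 29, 38, 38]


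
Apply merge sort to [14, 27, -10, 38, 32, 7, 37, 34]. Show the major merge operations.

Divide and conquer:
  Merge [14] + [27] -> [14, 27]
  Merge [-10] + [38] -> [-10, 38]
  Merge [14, 27] + [-10, 38] -> [-10, 14, 27, 38]
  Merge [32] + [7] -> [7, 32]
  Merge [37] + [34] -> [34, 37]
  Merge [7, 32] + [34, 37] -> [7, 32, 34, 37]
  Merge [-10, 14, 27, 38] + [7, 32, 34, 37] -> [-10, 7, 14, 27, 32, 34, 37, 38]


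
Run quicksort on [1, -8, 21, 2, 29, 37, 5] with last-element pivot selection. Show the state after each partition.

Partition 1: pivot=5 at index 3 -> [1, -8, 2, 5, 29, 37, 21]
Partition 2: pivot=2 at index 2 -> [1, -8, 2, 5, 29, 37, 21]
Partition 3: pivot=-8 at index 0 -> [-8, 1, 2, 5, 29, 37, 21]
Partition 4: pivot=21 at index 4 -> [-8, 1, 2, 5, 21, 37, 29]
Partition 5: pivot=29 at index 5 -> [-8, 1, 2, 5, 21, 29, 37]


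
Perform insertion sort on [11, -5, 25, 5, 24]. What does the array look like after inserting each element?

First element 11 is already 'sorted'
Insert -5: shifted 1 elements -> [-5, 11, 25, 5, 24]
Insert 25: shifted 0 elements -> [-5, 11, 25, 5, 24]
Insert 5: shifted 2 elements -> [-5, 5, 11, 25, 24]
Insert 24: shifted 1 elements -> [-5, 5, 11, 24, 25]


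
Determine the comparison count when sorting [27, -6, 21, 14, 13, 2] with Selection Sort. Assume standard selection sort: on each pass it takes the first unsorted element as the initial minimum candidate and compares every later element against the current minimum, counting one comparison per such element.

Pass 1: scan indices 1..5 for the minimum = 5 comparison(s); min is -6, place at index 0 -> [-6, 27, 21, 14, 13, 2]
Pass 2: scan indices 2..5 for the minimum = 4 comparison(s); min is 2, place at index 1 -> [-6, 2, 21, 14, 13, 27]
Pass 3: scan indices 3..5 for the minimum = 3 comparison(s); min is 13, place at index 2 -> [-6, 2, 13, 14, 21, 27]
Pass 4: scan indices 4..5 for the minimum = 2 comparison(s); min is 14, place at index 3 -> [-6, 2, 13, 14, 21, 27]
Pass 5: scan indices 5..5 for the minimum = 1 comparison(s); min is 21, place at index 4 -> [-6, 2, 13, 14, 21, 27]
Selection sort always scans the whole unsorted suffix, so the count is (n-1) + (n-2) + ... + 1 = n(n-1)/2 = 6*5/2 = 15 regardless of the input order.
Total comparisons: 5 + 4 + 3 + 2 + 1 = 15


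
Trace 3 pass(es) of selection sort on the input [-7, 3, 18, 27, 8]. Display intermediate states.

Pass 1: Select minimum -7 at index 0, swap -> [-7, 3, 18, 27, 8]
Pass 2: Select minimum 3 at index 1, swap -> [-7, 3, 18, 27, 8]
Pass 3: Select minimum 8 at index 4, swap -> [-7, 3, 8, 27, 18]


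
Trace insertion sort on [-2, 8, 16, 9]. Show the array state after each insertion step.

First element -2 is already 'sorted'
Insert 8: shifted 0 elements -> [-2, 8, 16, 9]
Insert 16: shifted 0 elements -> [-2, 8, 16, 9]
Insert 9: shifted 1 elements -> [-2, 8, 9, 16]


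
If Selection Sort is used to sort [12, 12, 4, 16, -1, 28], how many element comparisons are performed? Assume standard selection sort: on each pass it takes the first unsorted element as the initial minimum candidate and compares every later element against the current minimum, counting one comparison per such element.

Pass 1: scan indices 1..5 for the minimum = 5 comparison(s); min is -1, place at index 0 -> [-1, 12, 4, 16, 12, 28]
Pass 2: scan indices 2..5 for the minimum = 4 comparison(s); min is 4, place at index 1 -> [-1, 4, 12, 16, 12, 28]
Pass 3: scan indices 3..5 for the minimum = 3 comparison(s); min is 12, place at index 2 -> [-1, 4, 12, 16, 12, 28]
Pass 4: scan indices 4..5 for the minimum = 2 comparison(s); min is 12, place at index 3 -> [-1, 4, 12, 12, 16, 28]
Pass 5: scan indices 5..5 for the minimum = 1 comparison(s); min is 16, place at index 4 -> [-1, 4, 12, 12, 16, 28]
Selection sort always scans the whole unsorted suffix, so the count is (n-1) + (n-2) + ... + 1 = n(n-1)/2 = 6*5/2 = 15 regardless of the input order.
Total comparisons: 5 + 4 + 3 + 2 + 1 = 15


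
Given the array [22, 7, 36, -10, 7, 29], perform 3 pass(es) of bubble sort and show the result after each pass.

After pass 1: [7, 22, -10, 7, 29, 36] (4 swaps)
After pass 2: [7, -10, 7, 22, 29, 36] (2 swaps)
After pass 3: [-10, 7, 7, 22, 29, 36] (1 swaps)
Total swaps: 7


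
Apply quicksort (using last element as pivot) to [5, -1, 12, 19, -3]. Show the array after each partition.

Partition 1: pivot=-3 at index 0 -> [-3, -1, 12, 19, 5]
Partition 2: pivot=5 at index 2 -> [-3, -1, 5, 19, 12]
Partition 3: pivot=12 at index 3 -> [-3, -1, 5, 12, 19]


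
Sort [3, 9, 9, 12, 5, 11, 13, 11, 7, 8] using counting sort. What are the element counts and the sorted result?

Count array: [0, 0, 0, 1, 0, 1, 0, 1, 1, 2, 0, 2, 1, 1]
(count[i] = number of elements equal to i)
Cumulative count: [0, 0, 0, 1, 1, 2, 2, 3, 4, 6, 6, 8, 9, 10]
Sorted: [3, 5, 7, 8, 9, 9, 11, 11, 12, 13]


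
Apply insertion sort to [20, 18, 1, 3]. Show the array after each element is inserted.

First element 20 is already 'sorted'
Insert 18: shifted 1 elements -> [18, 20, 1, 3]
Insert 1: shifted 2 elements -> [1, 18, 20, 3]
Insert 3: shifted 2 elements -> [1, 3, 18, 20]


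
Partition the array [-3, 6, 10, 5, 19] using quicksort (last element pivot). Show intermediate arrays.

Partition 1: pivot=19 at index 4 -> [-3, 6, 10, 5, 19]
Partition 2: pivot=5 at index 1 -> [-3, 5, 10, 6, 19]
Partition 3: pivot=6 at index 2 -> [-3, 5, 6, 10, 19]


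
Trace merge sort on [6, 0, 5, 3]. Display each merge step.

Divide and conquer:
  Merge [6] + [0] -> [0, 6]
  Merge [5] + [3] -> [3, 5]
  Merge [0, 6] + [3, 5] -> [0, 3, 5, 6]


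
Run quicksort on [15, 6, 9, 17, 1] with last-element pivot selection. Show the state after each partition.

Partition 1: pivot=1 at index 0 -> [1, 6, 9, 17, 15]
Partition 2: pivot=15 at index 3 -> [1, 6, 9, 15, 17]
Partition 3: pivot=9 at index 2 -> [1, 6, 9, 15, 17]


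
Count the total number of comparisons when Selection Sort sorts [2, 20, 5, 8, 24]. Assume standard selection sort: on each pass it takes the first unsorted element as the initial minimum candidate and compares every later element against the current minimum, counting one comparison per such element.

Pass 1: scan indices 1..4 for the minimum = 4 comparison(s); min is 2, place at index 0 -> [2, 20, 5, 8, 24]
Pass 2: scan indices 2..4 for the minimum = 3 comparison(s); min is 5, place at index 1 -> [2, 5, 20, 8, 24]
Pass 3: scan indices 3..4 for the minimum = 2 comparison(s); min is 8, place at index 2 -> [2, 5, 8, 20, 24]
Pass 4: scan indices 4..4 for the minimum = 1 comparison(s); min is 20, place at index 3 -> [2, 5, 8, 20, 24]
Selection sort always scans the whole unsorted suffix, so the count is (n-1) + (n-2) + ... + 1 = n(n-1)/2 = 5*4/2 = 10 regardless of the input order.
Total comparisons: 4 + 3 + 2 + 1 = 10


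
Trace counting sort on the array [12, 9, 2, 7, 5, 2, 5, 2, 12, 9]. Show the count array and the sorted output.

Count array: [0, 0, 3, 0, 0, 2, 0, 1, 0, 2, 0, 0, 2]
(count[i] = number of elements equal to i)
Cumulative count: [0, 0, 3, 3, 3, 5, 5, 6, 6, 8, 8, 8, 10]
Sorted: [2, 2, 2, 5, 5, 7, 9, 9, 12, 12]


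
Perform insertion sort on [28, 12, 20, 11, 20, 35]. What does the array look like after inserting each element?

First element 28 is already 'sorted'
Insert 12: shifted 1 elements -> [12, 28, 20, 11, 20, 35]
Insert 20: shifted 1 elements -> [12, 20, 28, 11, 20, 35]
Insert 11: shifted 3 elements -> [11, 12, 20, 28, 20, 35]
Insert 20: shifted 1 elements -> [11, 12, 20, 20, 28, 35]
Insert 35: shifted 0 elements -> [11, 12, 20, 20, 28, 35]


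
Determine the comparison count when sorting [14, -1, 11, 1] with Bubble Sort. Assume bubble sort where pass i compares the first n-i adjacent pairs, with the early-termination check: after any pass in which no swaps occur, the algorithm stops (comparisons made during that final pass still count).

Pass 1: compare adjacent pairs (0,1)..(2,3) = 3 comparison(s), 3 swap(s) -> [-1, 11, 1, 14]
Pass 2: compare adjacent pairs (0,1)..(1,2) = 2 comparison(s), 1 swap(s) -> [-1, 1, 11, 14]
Pass 3: compare adjacent pairs (0,1)..(0,1) = 1 comparison(s), 0 swap(s) -> [-1, 1, 11, 14]
No swaps in this pass, so bubble sort stops here.
Total comparisons: 3 + 2 + 1 = 6


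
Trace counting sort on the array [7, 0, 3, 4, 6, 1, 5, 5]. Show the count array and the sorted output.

Count array: [1, 1, 0, 1, 1, 2, 1, 1]
(count[i] = number of elements equal to i)
Cumulative count: [1, 2, 2, 3, 4, 6, 7, 8]
Sorted: [0, 1, 3, 4, 5, 5, 6, 7]


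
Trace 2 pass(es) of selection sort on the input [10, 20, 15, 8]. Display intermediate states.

Pass 1: Select minimum 8 at index 3, swap -> [8, 20, 15, 10]
Pass 2: Select minimum 10 at index 3, swap -> [8, 10, 15, 20]


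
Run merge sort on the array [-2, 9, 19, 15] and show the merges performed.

Divide and conquer:
  Merge [-2] + [9] -> [-2, 9]
  Merge [19] + [15] -> [15, 19]
  Merge [-2, 9] + [15, 19] -> [-2, 9, 15, 19]


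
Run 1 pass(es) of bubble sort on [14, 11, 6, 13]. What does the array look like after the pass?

After pass 1: [11, 6, 13, 14] (3 swaps)
Total swaps: 3


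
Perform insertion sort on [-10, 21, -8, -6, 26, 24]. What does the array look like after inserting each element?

First element -10 is already 'sorted'
Insert 21: shifted 0 elements -> [-10, 21, -8, -6, 26, 24]
Insert -8: shifted 1 elements -> [-10, -8, 21, -6, 26, 24]
Insert -6: shifted 1 elements -> [-10, -8, -6, 21, 26, 24]
Insert 26: shifted 0 elements -> [-10, -8, -6, 21, 26, 24]
Insert 24: shifted 1 elements -> [-10, -8, -6, 21, 24, 26]


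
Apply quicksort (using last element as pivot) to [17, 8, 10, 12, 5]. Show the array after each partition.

Partition 1: pivot=5 at index 0 -> [5, 8, 10, 12, 17]
Partition 2: pivot=17 at index 4 -> [5, 8, 10, 12, 17]
Partition 3: pivot=12 at index 3 -> [5, 8, 10, 12, 17]
Partition 4: pivot=10 at index 2 -> [5, 8, 10, 12, 17]


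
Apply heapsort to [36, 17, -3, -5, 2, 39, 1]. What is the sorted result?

Build heap: [39, 17, 36, -5, 2, -3, 1]
Extract 39: [36, 17, 1, -5, 2, -3, 39]
Extract 36: [17, 2, 1, -5, -3, 36, 39]
Extract 17: [2, -3, 1, -5, 17, 36, 39]
Extract 2: [1, -3, -5, 2, 17, 36, 39]
Extract 1: [-3, -5, 1, 2, 17, 36, 39]
Extract -3: [-5, -3, 1, 2, 17, 36, 39]


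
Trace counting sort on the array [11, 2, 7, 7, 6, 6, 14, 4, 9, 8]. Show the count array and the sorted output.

Count array: [0, 0, 1, 0, 1, 0, 2, 2, 1, 1, 0, 1, 0, 0, 1]
(count[i] = number of elements equal to i)
Cumulative count: [0, 0, 1, 1, 2, 2, 4, 6, 7, 8, 8, 9, 9, 9, 10]
Sorted: [2, 4, 6, 6, 7, 7, 8, 9, 11, 14]


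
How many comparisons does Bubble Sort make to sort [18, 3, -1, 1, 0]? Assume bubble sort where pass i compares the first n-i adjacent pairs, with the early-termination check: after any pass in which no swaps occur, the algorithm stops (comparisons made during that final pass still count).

Pass 1: compare adjacent pairs (0,1)..(3,4) = 4 comparison(s), 4 swap(s) -> [3, -1, 1, 0, 18]
Pass 2: compare adjacent pairs (0,1)..(2,3) = 3 comparison(s), 3 swap(s) -> [-1, 1, 0, 3, 18]
Pass 3: compare adjacent pairs (0,1)..(1,2) = 2 comparison(s), 1 swap(s) -> [-1, 0, 1, 3, 18]
Pass 4: compare adjacent pairs (0,1)..(0,1) = 1 comparison(s), 0 swap(s) -> [-1, 0, 1, 3, 18]
No swaps in this pass, so bubble sort stops here.
Total comparisons: 4 + 3 + 2 + 1 = 10


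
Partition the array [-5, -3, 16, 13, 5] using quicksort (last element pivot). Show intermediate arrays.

Partition 1: pivot=5 at index 2 -> [-5, -3, 5, 13, 16]
Partition 2: pivot=-3 at index 1 -> [-5, -3, 5, 13, 16]
Partition 3: pivot=16 at index 4 -> [-5, -3, 5, 13, 16]


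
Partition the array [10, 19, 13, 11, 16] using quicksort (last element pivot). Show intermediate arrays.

Partition 1: pivot=16 at index 3 -> [10, 13, 11, 16, 19]
Partition 2: pivot=11 at index 1 -> [10, 11, 13, 16, 19]


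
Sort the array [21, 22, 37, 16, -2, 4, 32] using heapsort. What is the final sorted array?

Build heap: [37, 22, 32, 16, -2, 4, 21]
Extract 37: [32, 22, 21, 16, -2, 4, 37]
Extract 32: [22, 16, 21, 4, -2, 32, 37]
Extract 22: [21, 16, -2, 4, 22, 32, 37]
Extract 21: [16, 4, -2, 21, 22, 32, 37]
Extract 16: [4, -2, 16, 21, 22, 32, 37]
Extract 4: [-2, 4, 16, 21, 22, 32, 37]


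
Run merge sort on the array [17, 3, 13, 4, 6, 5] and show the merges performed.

Divide and conquer:
  Merge [3] + [13] -> [3, 13]
  Merge [17] + [3, 13] -> [3, 13, 17]
  Merge [6] + [5] -> [5, 6]
  Merge [4] + [5, 6] -> [4, 5, 6]
  Merge [3, 13, 17] + [4, 5, 6] -> [3, 4, 5, 6, 13, 17]


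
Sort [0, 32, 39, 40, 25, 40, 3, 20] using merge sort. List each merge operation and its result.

Divide and conquer:
  Merge [0] + [32] -> [0, 32]
  Merge [39] + [40] -> [39, 40]
  Merge [0, 32] + [39, 40] -> [0, 32, 39, 40]
  Merge [25] + [40] -> [25, 40]
  Merge [3] + [20] -> [3, 20]
  Merge [25, 40] + [3, 20] -> [3, 20, 25, 40]
  Merge [0, 32, 39, 40] + [3, 20, 25, 40] -> [0, 3, 20, 25, 32, 39, 40, 40]


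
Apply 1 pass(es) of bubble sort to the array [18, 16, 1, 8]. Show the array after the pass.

After pass 1: [16, 1, 8, 18] (3 swaps)
Total swaps: 3


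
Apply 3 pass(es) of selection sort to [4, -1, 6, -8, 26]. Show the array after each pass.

Pass 1: Select minimum -8 at index 3, swap -> [-8, -1, 6, 4, 26]
Pass 2: Select minimum -1 at index 1, swap -> [-8, -1, 6, 4, 26]
Pass 3: Select minimum 4 at index 3, swap -> [-8, -1, 4, 6, 26]


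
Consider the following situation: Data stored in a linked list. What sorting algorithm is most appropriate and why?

Best choice: Merge sort
Reason: Merge sort doesn't require random access; can be done in O(1) extra space for linked lists


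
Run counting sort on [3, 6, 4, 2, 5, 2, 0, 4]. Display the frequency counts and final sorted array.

Count array: [1, 0, 2, 1, 2, 1, 1]
(count[i] = number of elements equal to i)
Cumulative count: [1, 1, 3, 4, 6, 7, 8]
Sorted: [0, 2, 2, 3, 4, 4, 5, 6]


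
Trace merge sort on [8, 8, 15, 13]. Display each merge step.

Divide and conquer:
  Merge [8] + [8] -> [8, 8]
  Merge [15] + [13] -> [13, 15]
  Merge [8, 8] + [13, 15] -> [8, 8, 13, 15]


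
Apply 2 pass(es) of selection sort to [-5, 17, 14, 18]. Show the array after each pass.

Pass 1: Select minimum -5 at index 0, swap -> [-5, 17, 14, 18]
Pass 2: Select minimum 14 at index 2, swap -> [-5, 14, 17, 18]


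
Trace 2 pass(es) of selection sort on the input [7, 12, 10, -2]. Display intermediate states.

Pass 1: Select minimum -2 at index 3, swap -> [-2, 12, 10, 7]
Pass 2: Select minimum 7 at index 3, swap -> [-2, 7, 10, 12]


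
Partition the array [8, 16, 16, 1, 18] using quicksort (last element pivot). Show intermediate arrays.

Partition 1: pivot=18 at index 4 -> [8, 16, 16, 1, 18]
Partition 2: pivot=1 at index 0 -> [1, 16, 16, 8, 18]
Partition 3: pivot=8 at index 1 -> [1, 8, 16, 16, 18]
Partition 4: pivot=16 at index 3 -> [1, 8, 16, 16, 18]


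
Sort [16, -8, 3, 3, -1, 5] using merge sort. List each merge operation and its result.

Divide and conquer:
  Merge [-8] + [3] -> [-8, 3]
  Merge [16] + [-8, 3] -> [-8, 3, 16]
  Merge [-1] + [5] -> [-1, 5]
  Merge [3] + [-1, 5] -> [-1, 3, 5]
  Merge [-8, 3, 16] + [-1, 3, 5] -> [-8, -1, 3, 3, 5, 16]


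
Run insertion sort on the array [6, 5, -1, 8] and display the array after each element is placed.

First element 6 is already 'sorted'
Insert 5: shifted 1 elements -> [5, 6, -1, 8]
Insert -1: shifted 2 elements -> [-1, 5, 6, 8]
Insert 8: shifted 0 elements -> [-1, 5, 6, 8]


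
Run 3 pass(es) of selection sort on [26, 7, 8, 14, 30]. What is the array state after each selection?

Pass 1: Select minimum 7 at index 1, swap -> [7, 26, 8, 14, 30]
Pass 2: Select minimum 8 at index 2, swap -> [7, 8, 26, 14, 30]
Pass 3: Select minimum 14 at index 3, swap -> [7, 8, 14, 26, 30]


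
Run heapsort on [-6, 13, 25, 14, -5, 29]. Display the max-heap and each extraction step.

Build heap: [29, 14, 25, 13, -5, -6]
Extract 29: [25, 14, -6, 13, -5, 29]
Extract 25: [14, 13, -6, -5, 25, 29]
Extract 14: [13, -5, -6, 14, 25, 29]
Extract 13: [-5, -6, 13, 14, 25, 29]
Extract -5: [-6, -5, 13, 14, 25, 29]
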